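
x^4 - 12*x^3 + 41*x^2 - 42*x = x*(x - 7)*(x - 3)*(x - 2)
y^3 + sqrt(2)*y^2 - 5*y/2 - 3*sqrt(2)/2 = (y - sqrt(2))*(y + sqrt(2)/2)*(y + 3*sqrt(2)/2)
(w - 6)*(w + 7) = w^2 + w - 42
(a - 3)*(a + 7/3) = a^2 - 2*a/3 - 7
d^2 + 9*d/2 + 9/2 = (d + 3/2)*(d + 3)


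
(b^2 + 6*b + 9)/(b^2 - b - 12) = (b + 3)/(b - 4)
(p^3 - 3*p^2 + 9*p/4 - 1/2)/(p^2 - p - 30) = (-p^3 + 3*p^2 - 9*p/4 + 1/2)/(-p^2 + p + 30)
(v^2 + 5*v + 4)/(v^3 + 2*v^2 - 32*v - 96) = (v + 1)/(v^2 - 2*v - 24)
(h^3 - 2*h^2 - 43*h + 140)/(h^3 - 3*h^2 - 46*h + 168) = (h - 5)/(h - 6)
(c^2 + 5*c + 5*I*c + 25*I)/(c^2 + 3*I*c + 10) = (c + 5)/(c - 2*I)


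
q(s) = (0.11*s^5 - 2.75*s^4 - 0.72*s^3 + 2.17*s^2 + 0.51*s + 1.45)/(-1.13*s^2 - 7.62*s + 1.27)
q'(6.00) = 12.01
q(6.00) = 32.67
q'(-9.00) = 118.71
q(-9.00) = 1099.66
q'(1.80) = 2.57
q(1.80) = 1.34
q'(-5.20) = 268.47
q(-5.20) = -219.58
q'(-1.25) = 1.53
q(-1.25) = -0.16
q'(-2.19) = 7.82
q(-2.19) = -4.03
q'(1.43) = 1.83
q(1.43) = 0.53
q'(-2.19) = 7.82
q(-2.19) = -4.03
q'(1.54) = 2.04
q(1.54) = 0.74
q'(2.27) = 3.63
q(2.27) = 2.79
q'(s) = (2.26*s + 7.62)*(0.11*s^5 - 2.75*s^4 - 0.72*s^3 + 2.17*s^2 + 0.51*s + 1.45)/(-1.13*s^2 - 7.62*s + 1.27)^2 + (0.55*s^4 - 11.0*s^3 - 2.16*s^2 + 4.34*s + 0.51)/(-1.13*s^2 - 7.62*s + 1.27)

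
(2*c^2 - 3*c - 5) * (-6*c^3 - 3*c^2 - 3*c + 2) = -12*c^5 + 12*c^4 + 33*c^3 + 28*c^2 + 9*c - 10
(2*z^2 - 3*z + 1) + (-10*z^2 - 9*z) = -8*z^2 - 12*z + 1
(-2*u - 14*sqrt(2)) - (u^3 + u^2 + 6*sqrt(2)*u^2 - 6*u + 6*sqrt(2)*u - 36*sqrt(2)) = -u^3 - 6*sqrt(2)*u^2 - u^2 - 6*sqrt(2)*u + 4*u + 22*sqrt(2)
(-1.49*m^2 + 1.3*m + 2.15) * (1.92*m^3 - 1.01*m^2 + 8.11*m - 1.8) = -2.8608*m^5 + 4.0009*m^4 - 9.2689*m^3 + 11.0535*m^2 + 15.0965*m - 3.87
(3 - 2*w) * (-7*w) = 14*w^2 - 21*w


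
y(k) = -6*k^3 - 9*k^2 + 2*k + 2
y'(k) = -18*k^2 - 18*k + 2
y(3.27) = -297.49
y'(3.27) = -249.33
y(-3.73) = 180.69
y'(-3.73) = -181.29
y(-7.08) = 1666.07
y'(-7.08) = -772.84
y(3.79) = -446.34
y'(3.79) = -324.77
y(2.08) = -86.77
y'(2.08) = -113.32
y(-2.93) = 69.80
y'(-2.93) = -99.79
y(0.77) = -4.54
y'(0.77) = -22.53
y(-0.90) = -2.72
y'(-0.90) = 3.62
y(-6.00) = 962.00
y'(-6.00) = -538.00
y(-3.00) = 77.00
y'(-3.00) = -106.00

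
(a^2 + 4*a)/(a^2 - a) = (a + 4)/(a - 1)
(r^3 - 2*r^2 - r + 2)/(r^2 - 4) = (r^2 - 1)/(r + 2)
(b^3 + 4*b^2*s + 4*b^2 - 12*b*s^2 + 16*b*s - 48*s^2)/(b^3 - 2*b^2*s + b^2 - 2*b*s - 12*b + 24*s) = (b + 6*s)/(b - 3)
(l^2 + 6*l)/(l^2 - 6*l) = (l + 6)/(l - 6)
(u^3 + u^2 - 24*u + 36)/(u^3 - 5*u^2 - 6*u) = (-u^3 - u^2 + 24*u - 36)/(u*(-u^2 + 5*u + 6))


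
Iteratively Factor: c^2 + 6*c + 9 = (c + 3)*(c + 3)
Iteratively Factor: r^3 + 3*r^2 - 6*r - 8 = (r - 2)*(r^2 + 5*r + 4) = (r - 2)*(r + 4)*(r + 1)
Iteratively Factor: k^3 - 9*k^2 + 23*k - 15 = (k - 5)*(k^2 - 4*k + 3) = (k - 5)*(k - 3)*(k - 1)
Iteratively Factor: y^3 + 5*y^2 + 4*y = (y + 4)*(y^2 + y) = y*(y + 4)*(y + 1)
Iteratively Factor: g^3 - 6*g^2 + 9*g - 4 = (g - 1)*(g^2 - 5*g + 4) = (g - 4)*(g - 1)*(g - 1)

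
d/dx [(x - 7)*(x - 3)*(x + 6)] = 3*x^2 - 8*x - 39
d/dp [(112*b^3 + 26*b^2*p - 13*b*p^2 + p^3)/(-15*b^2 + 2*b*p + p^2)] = (-614*b^4 + 166*b^3*p - 97*b^2*p^2 + 4*b*p^3 + p^4)/(225*b^4 - 60*b^3*p - 26*b^2*p^2 + 4*b*p^3 + p^4)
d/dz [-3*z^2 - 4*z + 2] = -6*z - 4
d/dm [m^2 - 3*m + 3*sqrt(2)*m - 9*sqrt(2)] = 2*m - 3 + 3*sqrt(2)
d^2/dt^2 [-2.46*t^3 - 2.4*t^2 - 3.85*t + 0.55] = -14.76*t - 4.8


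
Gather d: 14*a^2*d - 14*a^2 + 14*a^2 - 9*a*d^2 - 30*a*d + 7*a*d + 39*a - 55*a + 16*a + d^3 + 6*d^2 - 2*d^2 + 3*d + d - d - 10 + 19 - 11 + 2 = d^3 + d^2*(4 - 9*a) + d*(14*a^2 - 23*a + 3)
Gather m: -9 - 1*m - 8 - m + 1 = -2*m - 16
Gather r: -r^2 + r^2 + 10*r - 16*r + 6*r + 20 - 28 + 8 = 0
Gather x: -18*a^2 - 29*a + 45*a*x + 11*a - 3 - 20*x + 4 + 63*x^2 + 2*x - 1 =-18*a^2 - 18*a + 63*x^2 + x*(45*a - 18)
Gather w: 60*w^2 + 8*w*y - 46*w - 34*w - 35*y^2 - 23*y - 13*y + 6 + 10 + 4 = 60*w^2 + w*(8*y - 80) - 35*y^2 - 36*y + 20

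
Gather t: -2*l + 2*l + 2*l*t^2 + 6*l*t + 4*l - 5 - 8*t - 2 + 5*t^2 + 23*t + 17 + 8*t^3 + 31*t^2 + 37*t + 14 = 4*l + 8*t^3 + t^2*(2*l + 36) + t*(6*l + 52) + 24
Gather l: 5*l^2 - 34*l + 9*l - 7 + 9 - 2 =5*l^2 - 25*l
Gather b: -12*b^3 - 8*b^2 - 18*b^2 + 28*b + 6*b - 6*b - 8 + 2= -12*b^3 - 26*b^2 + 28*b - 6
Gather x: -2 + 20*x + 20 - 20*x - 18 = 0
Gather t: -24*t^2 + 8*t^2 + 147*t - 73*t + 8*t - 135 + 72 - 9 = -16*t^2 + 82*t - 72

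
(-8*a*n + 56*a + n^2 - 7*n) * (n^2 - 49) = -8*a*n^3 + 56*a*n^2 + 392*a*n - 2744*a + n^4 - 7*n^3 - 49*n^2 + 343*n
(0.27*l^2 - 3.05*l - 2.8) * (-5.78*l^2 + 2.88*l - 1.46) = -1.5606*l^4 + 18.4066*l^3 + 7.0058*l^2 - 3.611*l + 4.088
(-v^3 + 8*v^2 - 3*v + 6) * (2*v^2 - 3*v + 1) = -2*v^5 + 19*v^4 - 31*v^3 + 29*v^2 - 21*v + 6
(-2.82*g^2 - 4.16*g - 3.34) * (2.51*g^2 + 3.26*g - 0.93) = -7.0782*g^4 - 19.6348*g^3 - 19.3224*g^2 - 7.0196*g + 3.1062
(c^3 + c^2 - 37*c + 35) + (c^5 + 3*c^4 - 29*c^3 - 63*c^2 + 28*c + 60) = c^5 + 3*c^4 - 28*c^3 - 62*c^2 - 9*c + 95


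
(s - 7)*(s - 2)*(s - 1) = s^3 - 10*s^2 + 23*s - 14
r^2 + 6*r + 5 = (r + 1)*(r + 5)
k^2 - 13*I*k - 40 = (k - 8*I)*(k - 5*I)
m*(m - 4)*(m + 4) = m^3 - 16*m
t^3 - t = t*(t - 1)*(t + 1)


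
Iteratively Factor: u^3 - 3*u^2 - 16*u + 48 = (u - 3)*(u^2 - 16) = (u - 3)*(u + 4)*(u - 4)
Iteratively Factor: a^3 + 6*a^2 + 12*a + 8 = (a + 2)*(a^2 + 4*a + 4) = (a + 2)^2*(a + 2)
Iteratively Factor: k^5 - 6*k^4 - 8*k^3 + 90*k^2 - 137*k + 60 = (k - 1)*(k^4 - 5*k^3 - 13*k^2 + 77*k - 60) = (k - 1)^2*(k^3 - 4*k^2 - 17*k + 60) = (k - 3)*(k - 1)^2*(k^2 - k - 20) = (k - 5)*(k - 3)*(k - 1)^2*(k + 4)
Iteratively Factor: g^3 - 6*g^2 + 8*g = (g - 2)*(g^2 - 4*g) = g*(g - 2)*(g - 4)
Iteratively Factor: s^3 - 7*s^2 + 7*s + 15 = (s + 1)*(s^2 - 8*s + 15) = (s - 3)*(s + 1)*(s - 5)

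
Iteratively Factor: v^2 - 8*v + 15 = (v - 5)*(v - 3)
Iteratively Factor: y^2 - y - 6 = (y - 3)*(y + 2)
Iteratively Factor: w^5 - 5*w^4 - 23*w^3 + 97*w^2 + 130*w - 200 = (w + 2)*(w^4 - 7*w^3 - 9*w^2 + 115*w - 100) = (w + 2)*(w + 4)*(w^3 - 11*w^2 + 35*w - 25) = (w - 1)*(w + 2)*(w + 4)*(w^2 - 10*w + 25) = (w - 5)*(w - 1)*(w + 2)*(w + 4)*(w - 5)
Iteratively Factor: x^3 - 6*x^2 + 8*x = (x - 2)*(x^2 - 4*x) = (x - 4)*(x - 2)*(x)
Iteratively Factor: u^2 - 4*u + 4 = (u - 2)*(u - 2)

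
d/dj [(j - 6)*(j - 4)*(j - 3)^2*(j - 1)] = 5*j^4 - 68*j^3 + 327*j^2 - 654*j + 450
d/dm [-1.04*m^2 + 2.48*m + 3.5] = 2.48 - 2.08*m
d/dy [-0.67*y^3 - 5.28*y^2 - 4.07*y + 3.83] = -2.01*y^2 - 10.56*y - 4.07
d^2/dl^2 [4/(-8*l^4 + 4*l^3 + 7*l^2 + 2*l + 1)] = 8*((48*l^2 - 12*l - 7)*(-8*l^4 + 4*l^3 + 7*l^2 + 2*l + 1) + 4*(-16*l^3 + 6*l^2 + 7*l + 1)^2)/(-8*l^4 + 4*l^3 + 7*l^2 + 2*l + 1)^3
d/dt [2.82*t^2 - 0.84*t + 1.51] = 5.64*t - 0.84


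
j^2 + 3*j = j*(j + 3)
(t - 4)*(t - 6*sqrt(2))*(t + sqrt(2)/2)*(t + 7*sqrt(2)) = t^4 - 4*t^3 + 3*sqrt(2)*t^3/2 - 83*t^2 - 6*sqrt(2)*t^2 - 42*sqrt(2)*t + 332*t + 168*sqrt(2)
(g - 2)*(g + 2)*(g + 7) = g^3 + 7*g^2 - 4*g - 28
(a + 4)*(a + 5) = a^2 + 9*a + 20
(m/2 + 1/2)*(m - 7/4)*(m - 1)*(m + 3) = m^4/2 + 5*m^3/8 - 25*m^2/8 - 5*m/8 + 21/8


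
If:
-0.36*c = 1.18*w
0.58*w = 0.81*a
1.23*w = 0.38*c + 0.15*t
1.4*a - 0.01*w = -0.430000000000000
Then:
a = -0.31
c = 1.42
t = -7.15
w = -0.43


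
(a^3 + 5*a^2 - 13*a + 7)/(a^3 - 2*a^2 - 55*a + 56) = (a - 1)/(a - 8)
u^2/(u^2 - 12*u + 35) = u^2/(u^2 - 12*u + 35)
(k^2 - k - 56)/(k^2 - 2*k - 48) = (k + 7)/(k + 6)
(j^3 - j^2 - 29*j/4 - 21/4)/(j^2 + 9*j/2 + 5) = (4*j^3 - 4*j^2 - 29*j - 21)/(2*(2*j^2 + 9*j + 10))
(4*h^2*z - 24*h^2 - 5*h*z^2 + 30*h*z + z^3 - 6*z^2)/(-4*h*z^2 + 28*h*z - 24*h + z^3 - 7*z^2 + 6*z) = (-h + z)/(z - 1)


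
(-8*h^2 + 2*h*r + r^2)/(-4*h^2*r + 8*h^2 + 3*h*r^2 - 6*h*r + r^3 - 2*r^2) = (-2*h + r)/(-h*r + 2*h + r^2 - 2*r)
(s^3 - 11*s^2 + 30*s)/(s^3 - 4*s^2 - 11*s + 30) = s*(s - 6)/(s^2 + s - 6)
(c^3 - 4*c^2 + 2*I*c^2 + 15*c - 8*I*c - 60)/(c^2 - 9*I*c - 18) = (c^2 + c*(-4 + 5*I) - 20*I)/(c - 6*I)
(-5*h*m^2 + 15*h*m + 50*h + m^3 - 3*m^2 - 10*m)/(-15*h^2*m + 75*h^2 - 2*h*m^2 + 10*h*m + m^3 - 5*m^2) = (m + 2)/(3*h + m)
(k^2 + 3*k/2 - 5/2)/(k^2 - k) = (k + 5/2)/k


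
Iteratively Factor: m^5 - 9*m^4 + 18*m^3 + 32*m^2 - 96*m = (m - 4)*(m^4 - 5*m^3 - 2*m^2 + 24*m) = (m - 4)^2*(m^3 - m^2 - 6*m) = (m - 4)^2*(m + 2)*(m^2 - 3*m) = m*(m - 4)^2*(m + 2)*(m - 3)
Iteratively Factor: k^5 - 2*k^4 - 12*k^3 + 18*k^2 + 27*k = (k + 3)*(k^4 - 5*k^3 + 3*k^2 + 9*k) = k*(k + 3)*(k^3 - 5*k^2 + 3*k + 9) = k*(k - 3)*(k + 3)*(k^2 - 2*k - 3) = k*(k - 3)*(k + 1)*(k + 3)*(k - 3)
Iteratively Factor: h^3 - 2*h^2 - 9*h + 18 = (h - 3)*(h^2 + h - 6) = (h - 3)*(h - 2)*(h + 3)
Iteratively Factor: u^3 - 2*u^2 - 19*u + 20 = (u + 4)*(u^2 - 6*u + 5) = (u - 5)*(u + 4)*(u - 1)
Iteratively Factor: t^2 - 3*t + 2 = (t - 1)*(t - 2)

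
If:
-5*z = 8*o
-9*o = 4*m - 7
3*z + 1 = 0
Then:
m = 41/32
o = 5/24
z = -1/3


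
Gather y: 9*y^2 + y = 9*y^2 + y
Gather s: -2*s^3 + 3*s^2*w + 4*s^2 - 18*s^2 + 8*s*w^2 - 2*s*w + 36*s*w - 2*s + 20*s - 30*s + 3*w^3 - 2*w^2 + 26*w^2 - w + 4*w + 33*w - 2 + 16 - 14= -2*s^3 + s^2*(3*w - 14) + s*(8*w^2 + 34*w - 12) + 3*w^3 + 24*w^2 + 36*w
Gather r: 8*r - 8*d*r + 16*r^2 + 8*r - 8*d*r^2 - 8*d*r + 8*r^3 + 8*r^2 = 8*r^3 + r^2*(24 - 8*d) + r*(16 - 16*d)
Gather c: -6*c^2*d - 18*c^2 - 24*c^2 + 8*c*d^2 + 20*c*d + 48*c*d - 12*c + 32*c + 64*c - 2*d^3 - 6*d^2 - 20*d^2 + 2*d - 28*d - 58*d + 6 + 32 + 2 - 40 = c^2*(-6*d - 42) + c*(8*d^2 + 68*d + 84) - 2*d^3 - 26*d^2 - 84*d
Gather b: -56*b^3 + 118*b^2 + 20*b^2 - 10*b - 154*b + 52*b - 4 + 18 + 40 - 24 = -56*b^3 + 138*b^2 - 112*b + 30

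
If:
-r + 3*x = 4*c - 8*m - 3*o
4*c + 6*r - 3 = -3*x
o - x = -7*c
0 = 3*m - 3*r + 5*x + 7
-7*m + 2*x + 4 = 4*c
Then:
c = -1404/9037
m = 3450/9037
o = 1021/9037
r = 9858/9037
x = -8807/9037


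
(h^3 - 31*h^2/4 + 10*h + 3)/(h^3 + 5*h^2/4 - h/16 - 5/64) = 16*(h^2 - 8*h + 12)/(16*h^2 + 16*h - 5)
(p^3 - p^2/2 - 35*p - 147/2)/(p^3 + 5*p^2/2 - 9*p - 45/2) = (2*p^2 - 7*p - 49)/(2*p^2 - p - 15)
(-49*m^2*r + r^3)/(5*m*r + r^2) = (-49*m^2 + r^2)/(5*m + r)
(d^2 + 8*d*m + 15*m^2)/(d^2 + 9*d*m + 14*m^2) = (d^2 + 8*d*m + 15*m^2)/(d^2 + 9*d*m + 14*m^2)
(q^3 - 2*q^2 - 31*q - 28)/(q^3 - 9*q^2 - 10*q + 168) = (q + 1)/(q - 6)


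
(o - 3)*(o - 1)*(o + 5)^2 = o^4 + 6*o^3 - 12*o^2 - 70*o + 75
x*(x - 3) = x^2 - 3*x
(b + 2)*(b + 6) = b^2 + 8*b + 12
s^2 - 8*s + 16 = (s - 4)^2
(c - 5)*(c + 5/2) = c^2 - 5*c/2 - 25/2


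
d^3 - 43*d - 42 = (d - 7)*(d + 1)*(d + 6)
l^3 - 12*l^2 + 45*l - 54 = (l - 6)*(l - 3)^2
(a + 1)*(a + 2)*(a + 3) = a^3 + 6*a^2 + 11*a + 6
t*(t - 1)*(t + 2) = t^3 + t^2 - 2*t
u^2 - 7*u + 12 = (u - 4)*(u - 3)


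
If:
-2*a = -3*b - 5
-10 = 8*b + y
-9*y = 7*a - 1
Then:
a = 29/41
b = -49/41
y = -18/41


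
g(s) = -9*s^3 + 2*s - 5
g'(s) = 2 - 27*s^2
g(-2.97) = 224.84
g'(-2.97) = -236.16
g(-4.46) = 784.53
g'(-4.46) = -535.07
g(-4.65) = 890.60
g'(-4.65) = -581.81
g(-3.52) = 380.49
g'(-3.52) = -332.54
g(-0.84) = -1.35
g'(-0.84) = -17.05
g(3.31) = -324.76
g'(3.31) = -293.81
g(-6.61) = 2581.02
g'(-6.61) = -1177.69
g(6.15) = -2086.18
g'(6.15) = -1019.21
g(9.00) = -6548.00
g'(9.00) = -2185.00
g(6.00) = -1937.00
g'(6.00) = -970.00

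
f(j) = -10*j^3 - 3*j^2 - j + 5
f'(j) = -30*j^2 - 6*j - 1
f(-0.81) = 9.16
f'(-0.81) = -15.82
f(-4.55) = 889.41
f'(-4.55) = -594.78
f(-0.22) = 5.18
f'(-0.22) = -1.13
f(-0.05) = 5.04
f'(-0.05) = -0.78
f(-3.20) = 305.16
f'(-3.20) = -289.00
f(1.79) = -63.76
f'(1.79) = -107.86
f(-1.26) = 21.50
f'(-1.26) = -41.07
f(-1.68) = 45.63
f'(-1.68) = -75.59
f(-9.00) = 7061.00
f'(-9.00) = -2377.00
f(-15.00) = 33095.00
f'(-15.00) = -6661.00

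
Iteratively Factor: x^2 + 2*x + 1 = (x + 1)*(x + 1)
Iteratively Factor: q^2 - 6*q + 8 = (q - 4)*(q - 2)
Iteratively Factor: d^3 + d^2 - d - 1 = (d + 1)*(d^2 - 1) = (d - 1)*(d + 1)*(d + 1)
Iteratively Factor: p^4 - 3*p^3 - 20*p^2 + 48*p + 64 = (p - 4)*(p^3 + p^2 - 16*p - 16) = (p - 4)*(p + 4)*(p^2 - 3*p - 4) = (p - 4)^2*(p + 4)*(p + 1)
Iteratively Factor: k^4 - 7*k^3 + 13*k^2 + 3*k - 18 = (k - 3)*(k^3 - 4*k^2 + k + 6) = (k - 3)*(k - 2)*(k^2 - 2*k - 3) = (k - 3)*(k - 2)*(k + 1)*(k - 3)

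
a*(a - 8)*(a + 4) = a^3 - 4*a^2 - 32*a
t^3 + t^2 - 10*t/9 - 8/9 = (t - 1)*(t + 2/3)*(t + 4/3)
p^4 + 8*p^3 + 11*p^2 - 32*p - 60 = (p - 2)*(p + 2)*(p + 3)*(p + 5)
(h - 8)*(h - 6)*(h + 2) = h^3 - 12*h^2 + 20*h + 96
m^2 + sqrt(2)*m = m*(m + sqrt(2))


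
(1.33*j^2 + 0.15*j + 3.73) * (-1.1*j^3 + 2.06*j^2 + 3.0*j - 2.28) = -1.463*j^5 + 2.5748*j^4 + 0.196*j^3 + 5.1014*j^2 + 10.848*j - 8.5044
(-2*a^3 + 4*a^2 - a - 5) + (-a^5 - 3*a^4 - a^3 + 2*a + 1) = -a^5 - 3*a^4 - 3*a^3 + 4*a^2 + a - 4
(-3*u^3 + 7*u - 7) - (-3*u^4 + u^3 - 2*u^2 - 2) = 3*u^4 - 4*u^3 + 2*u^2 + 7*u - 5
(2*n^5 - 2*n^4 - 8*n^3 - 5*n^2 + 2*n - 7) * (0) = 0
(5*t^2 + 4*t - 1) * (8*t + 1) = 40*t^3 + 37*t^2 - 4*t - 1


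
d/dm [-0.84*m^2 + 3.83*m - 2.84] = 3.83 - 1.68*m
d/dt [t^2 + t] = 2*t + 1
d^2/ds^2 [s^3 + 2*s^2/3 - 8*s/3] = 6*s + 4/3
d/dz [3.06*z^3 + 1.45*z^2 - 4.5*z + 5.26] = 9.18*z^2 + 2.9*z - 4.5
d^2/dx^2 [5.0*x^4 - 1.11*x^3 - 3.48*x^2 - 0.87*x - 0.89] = 60.0*x^2 - 6.66*x - 6.96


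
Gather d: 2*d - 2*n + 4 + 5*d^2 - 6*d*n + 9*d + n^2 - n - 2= 5*d^2 + d*(11 - 6*n) + n^2 - 3*n + 2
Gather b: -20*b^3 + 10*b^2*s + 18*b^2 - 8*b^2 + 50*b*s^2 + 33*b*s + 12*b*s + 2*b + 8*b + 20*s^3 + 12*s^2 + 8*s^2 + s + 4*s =-20*b^3 + b^2*(10*s + 10) + b*(50*s^2 + 45*s + 10) + 20*s^3 + 20*s^2 + 5*s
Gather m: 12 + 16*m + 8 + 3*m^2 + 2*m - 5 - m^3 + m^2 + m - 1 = -m^3 + 4*m^2 + 19*m + 14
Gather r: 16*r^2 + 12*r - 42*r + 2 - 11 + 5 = 16*r^2 - 30*r - 4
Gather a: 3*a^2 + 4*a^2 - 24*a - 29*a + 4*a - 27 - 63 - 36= 7*a^2 - 49*a - 126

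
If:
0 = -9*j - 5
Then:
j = -5/9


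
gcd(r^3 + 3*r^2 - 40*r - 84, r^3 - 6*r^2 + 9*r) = 1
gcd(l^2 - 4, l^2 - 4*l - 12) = l + 2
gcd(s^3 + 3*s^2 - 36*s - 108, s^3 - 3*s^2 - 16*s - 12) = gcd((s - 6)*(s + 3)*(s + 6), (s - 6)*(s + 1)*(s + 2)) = s - 6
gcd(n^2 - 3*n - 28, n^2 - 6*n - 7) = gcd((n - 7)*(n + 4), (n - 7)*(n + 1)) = n - 7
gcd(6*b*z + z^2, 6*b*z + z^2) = 6*b*z + z^2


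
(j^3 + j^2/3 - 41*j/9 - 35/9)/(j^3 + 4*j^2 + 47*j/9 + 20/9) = (3*j - 7)/(3*j + 4)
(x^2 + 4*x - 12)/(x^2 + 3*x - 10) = (x + 6)/(x + 5)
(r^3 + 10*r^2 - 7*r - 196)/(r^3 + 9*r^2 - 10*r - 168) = (r + 7)/(r + 6)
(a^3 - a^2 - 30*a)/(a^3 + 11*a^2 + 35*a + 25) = a*(a - 6)/(a^2 + 6*a + 5)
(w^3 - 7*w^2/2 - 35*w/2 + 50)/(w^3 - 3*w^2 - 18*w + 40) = (w - 5/2)/(w - 2)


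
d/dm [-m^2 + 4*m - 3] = 4 - 2*m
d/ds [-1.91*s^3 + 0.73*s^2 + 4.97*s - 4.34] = -5.73*s^2 + 1.46*s + 4.97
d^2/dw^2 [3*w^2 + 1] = 6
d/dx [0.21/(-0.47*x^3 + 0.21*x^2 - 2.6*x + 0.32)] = (0.2961*x^2 - 0.0882*x + 0.546)/(0.47*x^3 - 0.21*x^2 + 2.6*x - 0.32)^2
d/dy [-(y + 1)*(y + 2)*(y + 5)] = -3*y^2 - 16*y - 17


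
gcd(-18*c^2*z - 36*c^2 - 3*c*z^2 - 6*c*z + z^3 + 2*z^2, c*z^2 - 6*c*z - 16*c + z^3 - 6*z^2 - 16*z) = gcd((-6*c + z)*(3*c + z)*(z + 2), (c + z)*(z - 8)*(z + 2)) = z + 2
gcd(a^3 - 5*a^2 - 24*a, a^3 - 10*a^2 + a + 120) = a^2 - 5*a - 24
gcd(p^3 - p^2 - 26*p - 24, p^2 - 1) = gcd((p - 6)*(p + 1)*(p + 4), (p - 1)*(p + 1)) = p + 1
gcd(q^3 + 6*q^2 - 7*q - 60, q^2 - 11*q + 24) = q - 3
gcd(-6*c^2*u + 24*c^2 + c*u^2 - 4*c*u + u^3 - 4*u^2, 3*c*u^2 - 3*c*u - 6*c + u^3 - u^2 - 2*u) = 3*c + u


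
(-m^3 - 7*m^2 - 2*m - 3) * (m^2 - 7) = -m^5 - 7*m^4 + 5*m^3 + 46*m^2 + 14*m + 21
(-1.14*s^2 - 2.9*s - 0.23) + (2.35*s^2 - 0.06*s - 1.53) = 1.21*s^2 - 2.96*s - 1.76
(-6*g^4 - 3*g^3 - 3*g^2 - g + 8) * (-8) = 48*g^4 + 24*g^3 + 24*g^2 + 8*g - 64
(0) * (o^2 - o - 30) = 0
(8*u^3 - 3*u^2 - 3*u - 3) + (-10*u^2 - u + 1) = 8*u^3 - 13*u^2 - 4*u - 2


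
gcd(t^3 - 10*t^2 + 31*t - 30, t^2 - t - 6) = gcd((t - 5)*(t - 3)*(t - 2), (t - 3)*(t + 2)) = t - 3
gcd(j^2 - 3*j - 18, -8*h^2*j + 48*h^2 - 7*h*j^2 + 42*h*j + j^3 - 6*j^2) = j - 6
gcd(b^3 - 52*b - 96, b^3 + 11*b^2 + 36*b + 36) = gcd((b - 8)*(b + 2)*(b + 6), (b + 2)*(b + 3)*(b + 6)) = b^2 + 8*b + 12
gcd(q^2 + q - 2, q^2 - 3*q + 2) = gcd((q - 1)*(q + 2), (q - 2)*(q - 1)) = q - 1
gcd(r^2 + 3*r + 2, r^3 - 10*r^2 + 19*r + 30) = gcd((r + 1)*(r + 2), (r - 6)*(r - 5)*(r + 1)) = r + 1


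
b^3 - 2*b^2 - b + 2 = (b - 2)*(b - 1)*(b + 1)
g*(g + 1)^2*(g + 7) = g^4 + 9*g^3 + 15*g^2 + 7*g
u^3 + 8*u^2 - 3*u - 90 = (u - 3)*(u + 5)*(u + 6)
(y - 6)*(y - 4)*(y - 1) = y^3 - 11*y^2 + 34*y - 24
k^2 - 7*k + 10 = (k - 5)*(k - 2)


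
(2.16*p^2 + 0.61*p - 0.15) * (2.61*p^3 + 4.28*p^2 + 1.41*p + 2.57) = 5.6376*p^5 + 10.8369*p^4 + 5.2649*p^3 + 5.7693*p^2 + 1.3562*p - 0.3855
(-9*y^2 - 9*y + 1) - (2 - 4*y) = -9*y^2 - 5*y - 1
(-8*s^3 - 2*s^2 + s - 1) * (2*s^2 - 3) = -16*s^5 - 4*s^4 + 26*s^3 + 4*s^2 - 3*s + 3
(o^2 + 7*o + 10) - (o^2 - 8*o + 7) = 15*o + 3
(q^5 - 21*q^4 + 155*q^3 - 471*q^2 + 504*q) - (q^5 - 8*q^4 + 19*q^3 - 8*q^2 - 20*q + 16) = -13*q^4 + 136*q^3 - 463*q^2 + 524*q - 16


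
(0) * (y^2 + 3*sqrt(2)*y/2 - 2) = 0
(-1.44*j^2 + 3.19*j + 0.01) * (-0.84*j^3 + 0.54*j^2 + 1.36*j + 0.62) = 1.2096*j^5 - 3.4572*j^4 - 0.2442*j^3 + 3.451*j^2 + 1.9914*j + 0.0062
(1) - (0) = 1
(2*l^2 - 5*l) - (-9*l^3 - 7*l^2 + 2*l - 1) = 9*l^3 + 9*l^2 - 7*l + 1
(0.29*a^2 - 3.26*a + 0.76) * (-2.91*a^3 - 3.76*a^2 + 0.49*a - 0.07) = -0.8439*a^5 + 8.3962*a^4 + 10.1881*a^3 - 4.4753*a^2 + 0.6006*a - 0.0532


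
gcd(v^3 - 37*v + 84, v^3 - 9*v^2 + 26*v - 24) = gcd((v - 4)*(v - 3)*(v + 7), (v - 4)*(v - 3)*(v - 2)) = v^2 - 7*v + 12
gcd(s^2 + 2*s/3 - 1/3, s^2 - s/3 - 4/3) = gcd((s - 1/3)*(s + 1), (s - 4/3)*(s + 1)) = s + 1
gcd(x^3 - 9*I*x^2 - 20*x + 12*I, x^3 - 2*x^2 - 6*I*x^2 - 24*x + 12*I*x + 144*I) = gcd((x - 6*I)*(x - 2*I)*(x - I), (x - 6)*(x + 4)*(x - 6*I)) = x - 6*I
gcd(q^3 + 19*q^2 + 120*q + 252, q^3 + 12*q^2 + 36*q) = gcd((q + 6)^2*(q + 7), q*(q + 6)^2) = q^2 + 12*q + 36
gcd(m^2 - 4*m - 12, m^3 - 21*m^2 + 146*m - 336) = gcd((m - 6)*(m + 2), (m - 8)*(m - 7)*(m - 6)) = m - 6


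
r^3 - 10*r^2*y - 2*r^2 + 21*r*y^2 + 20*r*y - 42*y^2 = (r - 2)*(r - 7*y)*(r - 3*y)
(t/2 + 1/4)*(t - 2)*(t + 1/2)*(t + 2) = t^4/2 + t^3/2 - 15*t^2/8 - 2*t - 1/2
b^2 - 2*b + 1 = (b - 1)^2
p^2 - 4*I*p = p*(p - 4*I)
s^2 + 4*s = s*(s + 4)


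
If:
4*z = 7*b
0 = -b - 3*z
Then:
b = 0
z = 0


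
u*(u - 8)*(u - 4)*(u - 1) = u^4 - 13*u^3 + 44*u^2 - 32*u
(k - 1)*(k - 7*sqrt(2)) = k^2 - 7*sqrt(2)*k - k + 7*sqrt(2)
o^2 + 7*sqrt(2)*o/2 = o*(o + 7*sqrt(2)/2)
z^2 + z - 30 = (z - 5)*(z + 6)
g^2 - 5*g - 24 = (g - 8)*(g + 3)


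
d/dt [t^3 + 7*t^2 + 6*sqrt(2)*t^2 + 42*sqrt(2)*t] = 3*t^2 + 14*t + 12*sqrt(2)*t + 42*sqrt(2)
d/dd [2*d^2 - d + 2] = 4*d - 1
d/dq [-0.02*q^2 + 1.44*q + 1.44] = 1.44 - 0.04*q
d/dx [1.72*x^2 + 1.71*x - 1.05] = 3.44*x + 1.71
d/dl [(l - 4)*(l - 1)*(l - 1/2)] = 3*l^2 - 11*l + 13/2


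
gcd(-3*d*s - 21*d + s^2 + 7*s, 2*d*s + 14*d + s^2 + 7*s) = s + 7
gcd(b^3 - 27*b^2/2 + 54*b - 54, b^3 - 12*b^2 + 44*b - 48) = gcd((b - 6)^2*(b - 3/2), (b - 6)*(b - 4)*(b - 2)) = b - 6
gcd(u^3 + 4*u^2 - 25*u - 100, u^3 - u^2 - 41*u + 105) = u - 5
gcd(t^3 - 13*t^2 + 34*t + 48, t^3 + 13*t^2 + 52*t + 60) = 1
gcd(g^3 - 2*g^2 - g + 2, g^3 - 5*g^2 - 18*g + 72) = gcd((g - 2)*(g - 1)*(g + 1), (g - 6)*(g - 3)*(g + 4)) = 1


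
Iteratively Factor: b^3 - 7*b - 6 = (b + 2)*(b^2 - 2*b - 3) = (b - 3)*(b + 2)*(b + 1)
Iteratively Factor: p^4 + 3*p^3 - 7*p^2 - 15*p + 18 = (p + 3)*(p^3 - 7*p + 6) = (p + 3)^2*(p^2 - 3*p + 2) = (p - 2)*(p + 3)^2*(p - 1)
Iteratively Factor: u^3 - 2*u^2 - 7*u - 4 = (u + 1)*(u^2 - 3*u - 4) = (u + 1)^2*(u - 4)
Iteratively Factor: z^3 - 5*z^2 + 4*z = (z - 1)*(z^2 - 4*z) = (z - 4)*(z - 1)*(z)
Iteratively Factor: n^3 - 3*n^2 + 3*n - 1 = (n - 1)*(n^2 - 2*n + 1) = (n - 1)^2*(n - 1)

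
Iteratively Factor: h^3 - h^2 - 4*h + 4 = (h - 1)*(h^2 - 4) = (h - 1)*(h + 2)*(h - 2)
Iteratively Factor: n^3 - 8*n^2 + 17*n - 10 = (n - 1)*(n^2 - 7*n + 10) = (n - 5)*(n - 1)*(n - 2)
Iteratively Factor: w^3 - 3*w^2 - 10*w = (w)*(w^2 - 3*w - 10) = w*(w + 2)*(w - 5)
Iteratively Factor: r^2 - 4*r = (r)*(r - 4)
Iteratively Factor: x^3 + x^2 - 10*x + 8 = (x - 2)*(x^2 + 3*x - 4) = (x - 2)*(x - 1)*(x + 4)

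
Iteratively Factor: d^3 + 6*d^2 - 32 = (d + 4)*(d^2 + 2*d - 8) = (d - 2)*(d + 4)*(d + 4)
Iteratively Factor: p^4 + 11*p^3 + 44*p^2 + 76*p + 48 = (p + 4)*(p^3 + 7*p^2 + 16*p + 12) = (p + 2)*(p + 4)*(p^2 + 5*p + 6) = (p + 2)*(p + 3)*(p + 4)*(p + 2)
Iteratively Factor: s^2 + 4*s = (s + 4)*(s)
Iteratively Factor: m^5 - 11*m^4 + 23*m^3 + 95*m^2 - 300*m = (m - 4)*(m^4 - 7*m^3 - 5*m^2 + 75*m) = m*(m - 4)*(m^3 - 7*m^2 - 5*m + 75) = m*(m - 4)*(m + 3)*(m^2 - 10*m + 25) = m*(m - 5)*(m - 4)*(m + 3)*(m - 5)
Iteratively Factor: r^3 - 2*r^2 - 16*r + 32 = (r + 4)*(r^2 - 6*r + 8) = (r - 4)*(r + 4)*(r - 2)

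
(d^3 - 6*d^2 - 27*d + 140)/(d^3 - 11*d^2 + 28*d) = (d + 5)/d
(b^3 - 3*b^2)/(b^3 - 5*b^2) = (b - 3)/(b - 5)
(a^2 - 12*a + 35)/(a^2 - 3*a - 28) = (a - 5)/(a + 4)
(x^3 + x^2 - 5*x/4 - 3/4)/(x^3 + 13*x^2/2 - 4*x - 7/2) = (x + 3/2)/(x + 7)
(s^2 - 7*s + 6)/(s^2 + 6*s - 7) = (s - 6)/(s + 7)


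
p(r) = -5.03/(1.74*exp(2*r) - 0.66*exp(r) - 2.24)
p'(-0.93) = 0.28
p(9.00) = 0.00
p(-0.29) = 2.86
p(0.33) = -24.12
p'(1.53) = 0.35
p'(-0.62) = 0.75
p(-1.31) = 2.20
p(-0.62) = 2.40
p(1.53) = -0.16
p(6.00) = 0.00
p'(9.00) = 0.00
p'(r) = -5.03*(-3.48*exp(2*r) + 0.66*exp(r))/(1.74*exp(2*r) - 0.66*exp(r) - 2.24)^2 = (17.5044*exp(r) - 3.3198)*exp(r)/(-1.74*exp(2*r) + 0.66*exp(r) + 2.24)^2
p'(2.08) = 0.10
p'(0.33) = 672.84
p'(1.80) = 0.19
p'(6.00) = 0.00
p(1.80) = -0.09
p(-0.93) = 2.26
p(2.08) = -0.05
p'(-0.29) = 2.36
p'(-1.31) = 0.07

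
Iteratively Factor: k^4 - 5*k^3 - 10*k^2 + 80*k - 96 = (k - 4)*(k^3 - k^2 - 14*k + 24) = (k - 4)*(k + 4)*(k^2 - 5*k + 6) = (k - 4)*(k - 2)*(k + 4)*(k - 3)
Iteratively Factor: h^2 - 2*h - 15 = (h - 5)*(h + 3)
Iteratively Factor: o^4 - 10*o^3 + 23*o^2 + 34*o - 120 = (o - 5)*(o^3 - 5*o^2 - 2*o + 24) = (o - 5)*(o - 4)*(o^2 - o - 6) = (o - 5)*(o - 4)*(o + 2)*(o - 3)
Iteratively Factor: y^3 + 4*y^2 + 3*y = (y + 1)*(y^2 + 3*y) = (y + 1)*(y + 3)*(y)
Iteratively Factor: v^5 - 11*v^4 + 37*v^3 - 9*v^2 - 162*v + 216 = (v + 2)*(v^4 - 13*v^3 + 63*v^2 - 135*v + 108) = (v - 4)*(v + 2)*(v^3 - 9*v^2 + 27*v - 27) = (v - 4)*(v - 3)*(v + 2)*(v^2 - 6*v + 9) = (v - 4)*(v - 3)^2*(v + 2)*(v - 3)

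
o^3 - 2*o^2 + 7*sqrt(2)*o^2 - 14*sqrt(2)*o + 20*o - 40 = (o - 2)*(o + 2*sqrt(2))*(o + 5*sqrt(2))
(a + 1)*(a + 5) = a^2 + 6*a + 5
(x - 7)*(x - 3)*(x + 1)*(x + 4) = x^4 - 5*x^3 - 25*x^2 + 65*x + 84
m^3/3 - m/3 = m*(m/3 + 1/3)*(m - 1)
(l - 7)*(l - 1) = l^2 - 8*l + 7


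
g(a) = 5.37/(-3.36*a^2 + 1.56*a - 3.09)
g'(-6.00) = -0.01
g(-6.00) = -0.04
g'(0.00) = -0.88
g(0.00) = -1.74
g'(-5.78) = -0.01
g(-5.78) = -0.04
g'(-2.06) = -0.20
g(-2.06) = -0.26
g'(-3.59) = -0.05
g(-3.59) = -0.10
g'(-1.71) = -0.29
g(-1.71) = -0.34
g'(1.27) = 0.88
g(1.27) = -0.82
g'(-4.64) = -0.03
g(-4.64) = -0.06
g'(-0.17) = -1.22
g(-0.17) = -1.56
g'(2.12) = 0.31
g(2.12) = -0.36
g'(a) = 5.37*(6.72*a - 1.56)/(-3.36*a^2 + 1.56*a - 3.09)^2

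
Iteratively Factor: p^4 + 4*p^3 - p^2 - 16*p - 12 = (p + 1)*(p^3 + 3*p^2 - 4*p - 12) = (p + 1)*(p + 2)*(p^2 + p - 6) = (p + 1)*(p + 2)*(p + 3)*(p - 2)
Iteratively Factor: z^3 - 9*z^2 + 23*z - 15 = (z - 1)*(z^2 - 8*z + 15) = (z - 3)*(z - 1)*(z - 5)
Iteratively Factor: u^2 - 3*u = (u)*(u - 3)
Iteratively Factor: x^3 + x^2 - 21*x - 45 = (x + 3)*(x^2 - 2*x - 15) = (x - 5)*(x + 3)*(x + 3)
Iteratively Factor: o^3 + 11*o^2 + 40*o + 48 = (o + 3)*(o^2 + 8*o + 16) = (o + 3)*(o + 4)*(o + 4)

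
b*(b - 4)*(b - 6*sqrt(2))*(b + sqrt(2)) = b^4 - 5*sqrt(2)*b^3 - 4*b^3 - 12*b^2 + 20*sqrt(2)*b^2 + 48*b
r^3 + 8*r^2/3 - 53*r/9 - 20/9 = (r - 5/3)*(r + 1/3)*(r + 4)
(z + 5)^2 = z^2 + 10*z + 25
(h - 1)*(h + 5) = h^2 + 4*h - 5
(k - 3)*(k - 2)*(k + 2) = k^3 - 3*k^2 - 4*k + 12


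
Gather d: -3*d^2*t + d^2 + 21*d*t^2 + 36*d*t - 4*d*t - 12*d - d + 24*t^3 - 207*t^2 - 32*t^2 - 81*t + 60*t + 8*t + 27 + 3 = d^2*(1 - 3*t) + d*(21*t^2 + 32*t - 13) + 24*t^3 - 239*t^2 - 13*t + 30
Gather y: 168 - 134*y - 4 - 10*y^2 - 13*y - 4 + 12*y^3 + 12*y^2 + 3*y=12*y^3 + 2*y^2 - 144*y + 160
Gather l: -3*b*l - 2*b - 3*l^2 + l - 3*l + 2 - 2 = -2*b - 3*l^2 + l*(-3*b - 2)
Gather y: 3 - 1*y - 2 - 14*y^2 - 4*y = -14*y^2 - 5*y + 1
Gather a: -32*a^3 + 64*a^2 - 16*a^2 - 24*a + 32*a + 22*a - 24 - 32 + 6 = -32*a^3 + 48*a^2 + 30*a - 50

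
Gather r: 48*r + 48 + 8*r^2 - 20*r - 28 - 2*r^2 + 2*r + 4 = 6*r^2 + 30*r + 24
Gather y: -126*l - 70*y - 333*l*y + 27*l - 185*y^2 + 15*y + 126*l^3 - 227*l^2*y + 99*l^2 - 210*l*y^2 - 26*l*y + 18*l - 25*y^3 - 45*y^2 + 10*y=126*l^3 + 99*l^2 - 81*l - 25*y^3 + y^2*(-210*l - 230) + y*(-227*l^2 - 359*l - 45)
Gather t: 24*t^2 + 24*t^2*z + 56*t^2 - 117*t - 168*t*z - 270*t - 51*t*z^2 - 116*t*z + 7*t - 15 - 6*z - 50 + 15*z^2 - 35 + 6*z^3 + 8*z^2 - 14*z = t^2*(24*z + 80) + t*(-51*z^2 - 284*z - 380) + 6*z^3 + 23*z^2 - 20*z - 100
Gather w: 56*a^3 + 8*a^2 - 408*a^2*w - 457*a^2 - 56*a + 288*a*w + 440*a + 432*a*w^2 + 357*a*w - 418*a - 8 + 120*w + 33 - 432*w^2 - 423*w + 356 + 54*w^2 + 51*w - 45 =56*a^3 - 449*a^2 - 34*a + w^2*(432*a - 378) + w*(-408*a^2 + 645*a - 252) + 336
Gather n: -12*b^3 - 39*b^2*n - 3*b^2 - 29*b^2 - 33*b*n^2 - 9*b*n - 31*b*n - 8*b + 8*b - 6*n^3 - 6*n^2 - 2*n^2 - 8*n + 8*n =-12*b^3 - 32*b^2 - 6*n^3 + n^2*(-33*b - 8) + n*(-39*b^2 - 40*b)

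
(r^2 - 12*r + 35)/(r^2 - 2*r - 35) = (r - 5)/(r + 5)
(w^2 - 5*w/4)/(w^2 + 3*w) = (w - 5/4)/(w + 3)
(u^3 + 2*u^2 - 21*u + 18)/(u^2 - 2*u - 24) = (-u^3 - 2*u^2 + 21*u - 18)/(-u^2 + 2*u + 24)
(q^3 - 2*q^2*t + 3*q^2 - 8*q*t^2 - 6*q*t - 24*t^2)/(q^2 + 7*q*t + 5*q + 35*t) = (q^3 - 2*q^2*t + 3*q^2 - 8*q*t^2 - 6*q*t - 24*t^2)/(q^2 + 7*q*t + 5*q + 35*t)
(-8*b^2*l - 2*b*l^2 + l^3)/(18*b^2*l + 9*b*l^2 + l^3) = (-8*b^2 - 2*b*l + l^2)/(18*b^2 + 9*b*l + l^2)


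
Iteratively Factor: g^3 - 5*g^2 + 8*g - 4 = (g - 2)*(g^2 - 3*g + 2) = (g - 2)*(g - 1)*(g - 2)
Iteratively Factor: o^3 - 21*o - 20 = (o + 4)*(o^2 - 4*o - 5) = (o - 5)*(o + 4)*(o + 1)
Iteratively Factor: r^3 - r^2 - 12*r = (r)*(r^2 - r - 12) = r*(r - 4)*(r + 3)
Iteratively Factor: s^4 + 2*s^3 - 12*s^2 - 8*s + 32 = (s + 2)*(s^3 - 12*s + 16) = (s - 2)*(s + 2)*(s^2 + 2*s - 8) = (s - 2)^2*(s + 2)*(s + 4)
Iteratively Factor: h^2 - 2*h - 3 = (h - 3)*(h + 1)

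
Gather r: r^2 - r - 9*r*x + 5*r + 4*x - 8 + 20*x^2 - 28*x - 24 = r^2 + r*(4 - 9*x) + 20*x^2 - 24*x - 32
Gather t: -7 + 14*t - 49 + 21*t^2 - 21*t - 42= 21*t^2 - 7*t - 98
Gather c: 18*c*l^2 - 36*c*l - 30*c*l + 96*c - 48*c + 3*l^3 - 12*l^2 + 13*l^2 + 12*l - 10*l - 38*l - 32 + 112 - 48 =c*(18*l^2 - 66*l + 48) + 3*l^3 + l^2 - 36*l + 32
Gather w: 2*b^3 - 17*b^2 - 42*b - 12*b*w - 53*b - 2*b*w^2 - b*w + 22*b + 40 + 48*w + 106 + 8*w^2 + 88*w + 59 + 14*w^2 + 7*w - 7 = 2*b^3 - 17*b^2 - 73*b + w^2*(22 - 2*b) + w*(143 - 13*b) + 198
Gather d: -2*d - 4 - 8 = -2*d - 12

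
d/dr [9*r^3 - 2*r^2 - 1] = r*(27*r - 4)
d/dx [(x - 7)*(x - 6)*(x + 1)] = 3*x^2 - 24*x + 29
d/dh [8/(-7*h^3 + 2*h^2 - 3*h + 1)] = 8*(21*h^2 - 4*h + 3)/(7*h^3 - 2*h^2 + 3*h - 1)^2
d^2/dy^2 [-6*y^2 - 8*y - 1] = -12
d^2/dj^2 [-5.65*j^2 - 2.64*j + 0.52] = -11.3000000000000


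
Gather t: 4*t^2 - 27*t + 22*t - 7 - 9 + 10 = 4*t^2 - 5*t - 6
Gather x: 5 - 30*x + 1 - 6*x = 6 - 36*x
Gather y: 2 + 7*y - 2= 7*y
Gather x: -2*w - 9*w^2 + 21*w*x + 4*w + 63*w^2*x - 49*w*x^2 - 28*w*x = -9*w^2 - 49*w*x^2 + 2*w + x*(63*w^2 - 7*w)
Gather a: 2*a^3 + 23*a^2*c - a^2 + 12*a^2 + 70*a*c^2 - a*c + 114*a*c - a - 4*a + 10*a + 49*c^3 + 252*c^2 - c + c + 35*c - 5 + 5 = 2*a^3 + a^2*(23*c + 11) + a*(70*c^2 + 113*c + 5) + 49*c^3 + 252*c^2 + 35*c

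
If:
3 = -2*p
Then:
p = -3/2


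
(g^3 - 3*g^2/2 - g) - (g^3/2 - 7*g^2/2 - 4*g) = g^3/2 + 2*g^2 + 3*g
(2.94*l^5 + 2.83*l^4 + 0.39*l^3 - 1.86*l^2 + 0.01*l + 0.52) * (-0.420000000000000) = -1.2348*l^5 - 1.1886*l^4 - 0.1638*l^3 + 0.7812*l^2 - 0.0042*l - 0.2184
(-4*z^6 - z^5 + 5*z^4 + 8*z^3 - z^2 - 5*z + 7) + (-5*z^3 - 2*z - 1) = -4*z^6 - z^5 + 5*z^4 + 3*z^3 - z^2 - 7*z + 6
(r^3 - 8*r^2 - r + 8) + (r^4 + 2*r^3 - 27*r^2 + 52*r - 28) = r^4 + 3*r^3 - 35*r^2 + 51*r - 20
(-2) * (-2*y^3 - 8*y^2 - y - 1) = 4*y^3 + 16*y^2 + 2*y + 2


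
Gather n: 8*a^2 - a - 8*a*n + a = 8*a^2 - 8*a*n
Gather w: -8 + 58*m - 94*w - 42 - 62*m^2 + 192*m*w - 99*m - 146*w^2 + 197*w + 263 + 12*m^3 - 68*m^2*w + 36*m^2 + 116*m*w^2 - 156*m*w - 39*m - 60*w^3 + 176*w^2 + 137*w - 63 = 12*m^3 - 26*m^2 - 80*m - 60*w^3 + w^2*(116*m + 30) + w*(-68*m^2 + 36*m + 240) + 150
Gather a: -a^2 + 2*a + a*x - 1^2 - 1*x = -a^2 + a*(x + 2) - x - 1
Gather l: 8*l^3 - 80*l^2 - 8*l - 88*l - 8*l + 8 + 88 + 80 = 8*l^3 - 80*l^2 - 104*l + 176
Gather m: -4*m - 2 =-4*m - 2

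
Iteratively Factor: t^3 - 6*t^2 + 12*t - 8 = (t - 2)*(t^2 - 4*t + 4) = (t - 2)^2*(t - 2)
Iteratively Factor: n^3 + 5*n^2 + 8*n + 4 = (n + 2)*(n^2 + 3*n + 2) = (n + 2)^2*(n + 1)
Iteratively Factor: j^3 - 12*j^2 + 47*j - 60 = (j - 5)*(j^2 - 7*j + 12) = (j - 5)*(j - 3)*(j - 4)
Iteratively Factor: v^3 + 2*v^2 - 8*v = (v)*(v^2 + 2*v - 8) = v*(v - 2)*(v + 4)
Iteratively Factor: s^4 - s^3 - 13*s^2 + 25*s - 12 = (s - 1)*(s^3 - 13*s + 12) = (s - 1)^2*(s^2 + s - 12) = (s - 1)^2*(s + 4)*(s - 3)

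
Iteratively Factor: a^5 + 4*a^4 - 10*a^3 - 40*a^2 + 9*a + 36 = (a + 4)*(a^4 - 10*a^2 + 9) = (a + 3)*(a + 4)*(a^3 - 3*a^2 - a + 3) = (a - 3)*(a + 3)*(a + 4)*(a^2 - 1) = (a - 3)*(a + 1)*(a + 3)*(a + 4)*(a - 1)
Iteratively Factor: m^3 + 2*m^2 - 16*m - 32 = (m - 4)*(m^2 + 6*m + 8) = (m - 4)*(m + 4)*(m + 2)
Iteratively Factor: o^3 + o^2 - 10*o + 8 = (o + 4)*(o^2 - 3*o + 2) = (o - 1)*(o + 4)*(o - 2)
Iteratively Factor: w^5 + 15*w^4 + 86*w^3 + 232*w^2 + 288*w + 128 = (w + 2)*(w^4 + 13*w^3 + 60*w^2 + 112*w + 64) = (w + 2)*(w + 4)*(w^3 + 9*w^2 + 24*w + 16) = (w + 2)*(w + 4)^2*(w^2 + 5*w + 4) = (w + 2)*(w + 4)^3*(w + 1)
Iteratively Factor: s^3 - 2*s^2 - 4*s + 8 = (s + 2)*(s^2 - 4*s + 4) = (s - 2)*(s + 2)*(s - 2)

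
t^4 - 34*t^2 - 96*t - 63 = (t - 7)*(t + 1)*(t + 3)^2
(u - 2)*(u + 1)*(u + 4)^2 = u^4 + 7*u^3 + 6*u^2 - 32*u - 32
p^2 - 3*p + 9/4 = (p - 3/2)^2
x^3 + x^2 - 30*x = x*(x - 5)*(x + 6)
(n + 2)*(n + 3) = n^2 + 5*n + 6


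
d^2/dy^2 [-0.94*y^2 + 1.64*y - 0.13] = -1.88000000000000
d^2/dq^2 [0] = 0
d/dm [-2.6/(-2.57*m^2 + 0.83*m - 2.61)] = (2.158 - 13.364*m)/(2.57*m^2 - 0.83*m + 2.61)^2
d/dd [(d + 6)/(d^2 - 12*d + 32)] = (d^2 - 12*d - 2*(d - 6)*(d + 6) + 32)/(d^2 - 12*d + 32)^2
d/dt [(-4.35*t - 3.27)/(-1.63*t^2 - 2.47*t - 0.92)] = (7.0905*t^2 + 10.7445*t - (3.26*t + 2.47)*(4.35*t + 3.27) + 4.002)/(1.63*t^2 + 2.47*t + 0.92)^2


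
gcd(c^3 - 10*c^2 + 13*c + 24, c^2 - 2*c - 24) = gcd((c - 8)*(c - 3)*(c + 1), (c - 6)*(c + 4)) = 1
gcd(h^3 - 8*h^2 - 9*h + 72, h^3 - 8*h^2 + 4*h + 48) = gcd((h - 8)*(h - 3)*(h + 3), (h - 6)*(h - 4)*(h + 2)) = 1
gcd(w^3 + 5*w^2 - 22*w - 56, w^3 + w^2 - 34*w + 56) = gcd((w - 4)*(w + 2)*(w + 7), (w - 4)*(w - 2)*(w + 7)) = w^2 + 3*w - 28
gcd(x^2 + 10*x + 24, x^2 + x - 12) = x + 4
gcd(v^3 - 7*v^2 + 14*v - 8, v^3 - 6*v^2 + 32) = v - 4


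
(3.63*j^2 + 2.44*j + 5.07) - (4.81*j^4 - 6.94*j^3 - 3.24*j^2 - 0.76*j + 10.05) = -4.81*j^4 + 6.94*j^3 + 6.87*j^2 + 3.2*j - 4.98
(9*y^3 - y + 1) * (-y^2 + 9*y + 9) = -9*y^5 + 81*y^4 + 82*y^3 - 10*y^2 + 9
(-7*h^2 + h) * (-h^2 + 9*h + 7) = 7*h^4 - 64*h^3 - 40*h^2 + 7*h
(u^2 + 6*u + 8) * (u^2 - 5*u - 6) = u^4 + u^3 - 28*u^2 - 76*u - 48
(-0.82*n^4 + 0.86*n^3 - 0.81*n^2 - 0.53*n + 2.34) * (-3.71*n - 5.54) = 3.0422*n^5 + 1.3522*n^4 - 1.7593*n^3 + 6.4537*n^2 - 5.7452*n - 12.9636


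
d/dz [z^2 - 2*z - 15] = 2*z - 2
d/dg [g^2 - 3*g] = 2*g - 3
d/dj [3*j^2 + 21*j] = 6*j + 21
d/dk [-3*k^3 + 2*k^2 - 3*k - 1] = -9*k^2 + 4*k - 3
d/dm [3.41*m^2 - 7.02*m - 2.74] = 6.82*m - 7.02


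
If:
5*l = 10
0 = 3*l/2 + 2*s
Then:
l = 2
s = -3/2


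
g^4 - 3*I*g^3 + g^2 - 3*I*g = g*(g - 3*I)*(g - I)*(g + I)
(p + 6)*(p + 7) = p^2 + 13*p + 42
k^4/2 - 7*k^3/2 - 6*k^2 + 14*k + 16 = (k/2 + 1/2)*(k - 8)*(k - 2)*(k + 2)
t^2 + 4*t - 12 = (t - 2)*(t + 6)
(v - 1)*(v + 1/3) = v^2 - 2*v/3 - 1/3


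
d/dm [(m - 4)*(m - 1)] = 2*m - 5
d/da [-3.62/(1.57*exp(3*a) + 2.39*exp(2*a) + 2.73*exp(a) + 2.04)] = (17.0502*exp(2*a) + 17.3036*exp(a) + 9.8826)*exp(a)/(1.57*exp(3*a) + 2.39*exp(2*a) + 2.73*exp(a) + 2.04)^2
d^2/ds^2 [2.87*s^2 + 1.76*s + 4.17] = 5.74000000000000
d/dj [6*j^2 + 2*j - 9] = 12*j + 2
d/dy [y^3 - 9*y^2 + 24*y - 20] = 3*y^2 - 18*y + 24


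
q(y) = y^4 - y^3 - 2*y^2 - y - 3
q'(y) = 4*y^3 - 3*y^2 - 4*y - 1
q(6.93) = 1867.60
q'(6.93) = 1158.46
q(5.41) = 631.34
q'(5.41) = 522.92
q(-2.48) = 40.26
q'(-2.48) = -70.54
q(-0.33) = -2.84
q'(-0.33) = -0.15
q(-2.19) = 23.10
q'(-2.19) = -48.64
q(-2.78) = 65.54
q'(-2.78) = -99.01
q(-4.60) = 504.36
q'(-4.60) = -435.42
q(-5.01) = 707.58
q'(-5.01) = -559.27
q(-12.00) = 22185.00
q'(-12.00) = -7297.00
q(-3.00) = 90.00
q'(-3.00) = -124.00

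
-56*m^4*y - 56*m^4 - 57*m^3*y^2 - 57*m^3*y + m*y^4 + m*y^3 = (-8*m + y)*(m + y)*(7*m + y)*(m*y + m)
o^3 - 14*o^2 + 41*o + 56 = (o - 8)*(o - 7)*(o + 1)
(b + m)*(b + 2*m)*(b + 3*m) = b^3 + 6*b^2*m + 11*b*m^2 + 6*m^3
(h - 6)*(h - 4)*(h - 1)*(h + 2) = h^4 - 9*h^3 + 12*h^2 + 44*h - 48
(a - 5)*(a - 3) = a^2 - 8*a + 15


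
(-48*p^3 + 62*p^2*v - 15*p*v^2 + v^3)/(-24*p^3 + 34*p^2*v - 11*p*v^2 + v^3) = (8*p - v)/(4*p - v)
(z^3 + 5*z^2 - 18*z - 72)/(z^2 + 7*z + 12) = (z^2 + 2*z - 24)/(z + 4)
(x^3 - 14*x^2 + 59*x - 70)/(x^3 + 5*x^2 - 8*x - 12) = (x^2 - 12*x + 35)/(x^2 + 7*x + 6)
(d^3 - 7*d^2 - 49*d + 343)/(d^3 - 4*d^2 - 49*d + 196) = (d - 7)/(d - 4)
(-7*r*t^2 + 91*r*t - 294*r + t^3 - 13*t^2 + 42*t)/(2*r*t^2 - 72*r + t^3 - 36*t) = (-7*r*t + 49*r + t^2 - 7*t)/(2*r*t + 12*r + t^2 + 6*t)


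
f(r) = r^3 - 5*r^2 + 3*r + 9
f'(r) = 3*r^2 - 10*r + 3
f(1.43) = 5.99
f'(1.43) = -5.17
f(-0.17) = 8.34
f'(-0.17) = 4.79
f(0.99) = 8.04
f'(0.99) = -3.96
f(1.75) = 4.30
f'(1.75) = -5.31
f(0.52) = 9.35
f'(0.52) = -1.39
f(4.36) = 9.91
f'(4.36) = 16.43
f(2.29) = 1.66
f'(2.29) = -4.17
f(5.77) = 51.95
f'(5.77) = 45.18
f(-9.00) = -1152.00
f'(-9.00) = 336.00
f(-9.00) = -1152.00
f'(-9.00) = 336.00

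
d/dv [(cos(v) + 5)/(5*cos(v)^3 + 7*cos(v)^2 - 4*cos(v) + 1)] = 16*(155*cos(v)/2 + 41*cos(2*v) + 5*cos(3*v)/2 + 20)*sin(v)/(cos(v) - 14*cos(2*v) - 5*cos(3*v) - 18)^2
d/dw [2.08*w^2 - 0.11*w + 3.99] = 4.16*w - 0.11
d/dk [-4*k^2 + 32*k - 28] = 32 - 8*k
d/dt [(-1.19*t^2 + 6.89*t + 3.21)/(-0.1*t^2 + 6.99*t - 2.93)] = (-7.6291*t^2 + 7.6154*t - 42.6256)/(0.01*t^4 - 1.398*t^3 + 49.4461*t^2 - 40.9614*t + 8.5849)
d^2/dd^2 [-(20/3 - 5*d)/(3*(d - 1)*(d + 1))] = 10*(3*d^3 - 12*d^2 + 9*d - 4)/(9*(d^6 - 3*d^4 + 3*d^2 - 1))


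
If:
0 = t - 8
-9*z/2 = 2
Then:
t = 8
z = -4/9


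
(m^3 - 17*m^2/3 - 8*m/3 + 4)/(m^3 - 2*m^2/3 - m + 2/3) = (m - 6)/(m - 1)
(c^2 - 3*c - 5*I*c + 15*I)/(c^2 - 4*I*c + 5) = (c - 3)/(c + I)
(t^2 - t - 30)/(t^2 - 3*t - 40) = (t - 6)/(t - 8)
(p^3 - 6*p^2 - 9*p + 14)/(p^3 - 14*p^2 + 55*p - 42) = (p + 2)/(p - 6)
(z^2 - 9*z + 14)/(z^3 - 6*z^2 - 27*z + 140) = (z - 2)/(z^2 + z - 20)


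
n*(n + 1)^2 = n^3 + 2*n^2 + n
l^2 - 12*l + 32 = (l - 8)*(l - 4)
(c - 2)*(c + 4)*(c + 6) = c^3 + 8*c^2 + 4*c - 48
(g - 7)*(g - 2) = g^2 - 9*g + 14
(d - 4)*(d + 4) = d^2 - 16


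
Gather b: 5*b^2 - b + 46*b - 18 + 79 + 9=5*b^2 + 45*b + 70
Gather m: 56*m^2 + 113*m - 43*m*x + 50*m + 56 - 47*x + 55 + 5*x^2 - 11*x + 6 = 56*m^2 + m*(163 - 43*x) + 5*x^2 - 58*x + 117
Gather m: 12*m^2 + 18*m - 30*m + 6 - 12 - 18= 12*m^2 - 12*m - 24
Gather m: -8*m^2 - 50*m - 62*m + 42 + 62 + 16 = -8*m^2 - 112*m + 120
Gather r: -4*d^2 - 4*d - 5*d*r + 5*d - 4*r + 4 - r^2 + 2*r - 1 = -4*d^2 + d - r^2 + r*(-5*d - 2) + 3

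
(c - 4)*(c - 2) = c^2 - 6*c + 8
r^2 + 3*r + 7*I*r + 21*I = (r + 3)*(r + 7*I)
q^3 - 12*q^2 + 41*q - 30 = (q - 6)*(q - 5)*(q - 1)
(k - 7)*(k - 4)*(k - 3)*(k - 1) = k^4 - 15*k^3 + 75*k^2 - 145*k + 84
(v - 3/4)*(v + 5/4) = v^2 + v/2 - 15/16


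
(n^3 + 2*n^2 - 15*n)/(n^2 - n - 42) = n*(-n^2 - 2*n + 15)/(-n^2 + n + 42)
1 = 1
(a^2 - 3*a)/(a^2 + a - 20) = a*(a - 3)/(a^2 + a - 20)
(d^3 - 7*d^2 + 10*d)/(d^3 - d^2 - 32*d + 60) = d/(d + 6)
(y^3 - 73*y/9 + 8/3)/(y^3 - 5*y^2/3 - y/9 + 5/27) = 3*(3*y^2 + y - 24)/(9*y^2 - 12*y - 5)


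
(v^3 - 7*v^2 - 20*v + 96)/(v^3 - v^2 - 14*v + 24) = (v - 8)/(v - 2)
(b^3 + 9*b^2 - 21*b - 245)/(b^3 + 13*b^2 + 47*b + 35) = (b^2 + 2*b - 35)/(b^2 + 6*b + 5)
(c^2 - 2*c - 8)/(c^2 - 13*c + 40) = (c^2 - 2*c - 8)/(c^2 - 13*c + 40)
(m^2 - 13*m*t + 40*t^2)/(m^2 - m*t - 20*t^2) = (m - 8*t)/(m + 4*t)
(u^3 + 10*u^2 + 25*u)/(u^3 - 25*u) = (u + 5)/(u - 5)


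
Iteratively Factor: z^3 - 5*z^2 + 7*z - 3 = (z - 1)*(z^2 - 4*z + 3) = (z - 3)*(z - 1)*(z - 1)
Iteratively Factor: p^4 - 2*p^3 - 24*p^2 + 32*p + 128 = (p - 4)*(p^3 + 2*p^2 - 16*p - 32) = (p - 4)*(p + 2)*(p^2 - 16) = (p - 4)*(p + 2)*(p + 4)*(p - 4)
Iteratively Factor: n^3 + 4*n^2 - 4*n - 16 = (n + 2)*(n^2 + 2*n - 8) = (n - 2)*(n + 2)*(n + 4)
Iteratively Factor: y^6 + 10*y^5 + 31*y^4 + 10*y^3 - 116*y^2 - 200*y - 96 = (y + 2)*(y^5 + 8*y^4 + 15*y^3 - 20*y^2 - 76*y - 48) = (y + 2)*(y + 3)*(y^4 + 5*y^3 - 20*y - 16) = (y + 2)^2*(y + 3)*(y^3 + 3*y^2 - 6*y - 8) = (y + 1)*(y + 2)^2*(y + 3)*(y^2 + 2*y - 8) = (y + 1)*(y + 2)^2*(y + 3)*(y + 4)*(y - 2)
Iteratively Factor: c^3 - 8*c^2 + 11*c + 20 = (c - 4)*(c^2 - 4*c - 5) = (c - 5)*(c - 4)*(c + 1)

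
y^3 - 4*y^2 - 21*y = y*(y - 7)*(y + 3)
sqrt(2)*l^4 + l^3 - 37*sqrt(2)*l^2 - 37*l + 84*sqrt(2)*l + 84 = (l - 4)*(l - 3)*(l + 7)*(sqrt(2)*l + 1)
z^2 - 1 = (z - 1)*(z + 1)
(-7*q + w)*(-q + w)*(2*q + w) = 14*q^3 - 9*q^2*w - 6*q*w^2 + w^3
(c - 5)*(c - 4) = c^2 - 9*c + 20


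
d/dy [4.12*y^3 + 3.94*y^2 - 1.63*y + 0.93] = 12.36*y^2 + 7.88*y - 1.63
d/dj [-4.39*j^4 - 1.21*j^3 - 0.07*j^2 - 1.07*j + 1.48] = -17.56*j^3 - 3.63*j^2 - 0.14*j - 1.07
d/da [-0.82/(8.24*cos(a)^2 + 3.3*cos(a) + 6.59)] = -(13.5136*cos(a) + 2.706)*sin(a)/(8.24*cos(a)^2 + 3.3*cos(a) + 6.59)^2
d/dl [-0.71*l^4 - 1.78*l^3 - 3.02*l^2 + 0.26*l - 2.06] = -2.84*l^3 - 5.34*l^2 - 6.04*l + 0.26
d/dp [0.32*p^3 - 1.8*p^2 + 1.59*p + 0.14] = 0.96*p^2 - 3.6*p + 1.59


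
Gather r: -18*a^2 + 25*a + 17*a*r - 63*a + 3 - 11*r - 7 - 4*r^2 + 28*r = -18*a^2 - 38*a - 4*r^2 + r*(17*a + 17) - 4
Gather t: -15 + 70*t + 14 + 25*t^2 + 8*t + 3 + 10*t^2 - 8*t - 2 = 35*t^2 + 70*t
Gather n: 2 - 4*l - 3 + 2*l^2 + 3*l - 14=2*l^2 - l - 15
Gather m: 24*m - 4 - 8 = 24*m - 12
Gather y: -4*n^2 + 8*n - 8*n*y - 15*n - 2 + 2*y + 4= -4*n^2 - 7*n + y*(2 - 8*n) + 2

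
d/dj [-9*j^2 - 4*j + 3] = -18*j - 4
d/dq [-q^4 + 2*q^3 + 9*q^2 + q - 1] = -4*q^3 + 6*q^2 + 18*q + 1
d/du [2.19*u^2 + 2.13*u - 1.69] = 4.38*u + 2.13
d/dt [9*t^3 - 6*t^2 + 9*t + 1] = 27*t^2 - 12*t + 9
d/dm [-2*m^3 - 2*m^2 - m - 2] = -6*m^2 - 4*m - 1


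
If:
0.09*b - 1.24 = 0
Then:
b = 13.78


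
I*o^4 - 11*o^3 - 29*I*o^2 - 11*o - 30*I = (o + I)*(o + 5*I)*(o + 6*I)*(I*o + 1)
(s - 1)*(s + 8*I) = s^2 - s + 8*I*s - 8*I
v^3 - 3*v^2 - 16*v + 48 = (v - 4)*(v - 3)*(v + 4)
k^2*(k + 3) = k^3 + 3*k^2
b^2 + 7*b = b*(b + 7)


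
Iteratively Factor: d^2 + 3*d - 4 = (d - 1)*(d + 4)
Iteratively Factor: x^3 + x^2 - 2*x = (x)*(x^2 + x - 2) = x*(x + 2)*(x - 1)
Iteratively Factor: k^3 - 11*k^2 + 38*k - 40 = (k - 2)*(k^2 - 9*k + 20) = (k - 4)*(k - 2)*(k - 5)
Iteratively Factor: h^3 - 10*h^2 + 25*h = (h - 5)*(h^2 - 5*h) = (h - 5)^2*(h)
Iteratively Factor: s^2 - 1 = (s + 1)*(s - 1)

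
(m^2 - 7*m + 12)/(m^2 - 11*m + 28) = (m - 3)/(m - 7)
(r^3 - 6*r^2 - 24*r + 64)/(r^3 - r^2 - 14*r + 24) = (r - 8)/(r - 3)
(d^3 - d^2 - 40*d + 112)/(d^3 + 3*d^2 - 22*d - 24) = (d^2 + 3*d - 28)/(d^2 + 7*d + 6)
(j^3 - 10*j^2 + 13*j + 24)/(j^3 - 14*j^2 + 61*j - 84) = (j^2 - 7*j - 8)/(j^2 - 11*j + 28)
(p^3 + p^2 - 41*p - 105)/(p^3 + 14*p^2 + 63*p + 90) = (p - 7)/(p + 6)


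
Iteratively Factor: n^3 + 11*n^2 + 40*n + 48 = (n + 4)*(n^2 + 7*n + 12) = (n + 3)*(n + 4)*(n + 4)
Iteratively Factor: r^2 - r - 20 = (r - 5)*(r + 4)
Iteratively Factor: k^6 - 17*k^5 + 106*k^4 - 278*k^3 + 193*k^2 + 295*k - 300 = (k - 5)*(k^5 - 12*k^4 + 46*k^3 - 48*k^2 - 47*k + 60) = (k - 5)*(k - 3)*(k^4 - 9*k^3 + 19*k^2 + 9*k - 20) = (k - 5)*(k - 3)*(k - 1)*(k^3 - 8*k^2 + 11*k + 20) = (k - 5)*(k - 3)*(k - 1)*(k + 1)*(k^2 - 9*k + 20) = (k - 5)*(k - 4)*(k - 3)*(k - 1)*(k + 1)*(k - 5)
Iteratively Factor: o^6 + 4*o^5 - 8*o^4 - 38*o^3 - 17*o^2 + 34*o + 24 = (o + 1)*(o^5 + 3*o^4 - 11*o^3 - 27*o^2 + 10*o + 24) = (o + 1)^2*(o^4 + 2*o^3 - 13*o^2 - 14*o + 24) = (o + 1)^2*(o + 2)*(o^3 - 13*o + 12) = (o - 1)*(o + 1)^2*(o + 2)*(o^2 + o - 12) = (o - 1)*(o + 1)^2*(o + 2)*(o + 4)*(o - 3)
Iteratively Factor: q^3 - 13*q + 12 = (q - 1)*(q^2 + q - 12) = (q - 3)*(q - 1)*(q + 4)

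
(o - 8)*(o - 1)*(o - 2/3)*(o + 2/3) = o^4 - 9*o^3 + 68*o^2/9 + 4*o - 32/9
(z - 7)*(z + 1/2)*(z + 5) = z^3 - 3*z^2/2 - 36*z - 35/2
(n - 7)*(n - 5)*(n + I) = n^3 - 12*n^2 + I*n^2 + 35*n - 12*I*n + 35*I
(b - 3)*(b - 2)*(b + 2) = b^3 - 3*b^2 - 4*b + 12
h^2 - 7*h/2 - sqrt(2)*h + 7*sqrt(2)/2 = (h - 7/2)*(h - sqrt(2))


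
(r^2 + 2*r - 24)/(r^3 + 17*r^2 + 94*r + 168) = (r - 4)/(r^2 + 11*r + 28)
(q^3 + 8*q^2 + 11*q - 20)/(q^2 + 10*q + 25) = (q^2 + 3*q - 4)/(q + 5)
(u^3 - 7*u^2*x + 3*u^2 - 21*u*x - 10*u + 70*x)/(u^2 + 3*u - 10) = u - 7*x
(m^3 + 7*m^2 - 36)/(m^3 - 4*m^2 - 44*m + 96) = (m + 3)/(m - 8)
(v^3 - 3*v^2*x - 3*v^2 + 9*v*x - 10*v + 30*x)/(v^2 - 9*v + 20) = (v^2 - 3*v*x + 2*v - 6*x)/(v - 4)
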